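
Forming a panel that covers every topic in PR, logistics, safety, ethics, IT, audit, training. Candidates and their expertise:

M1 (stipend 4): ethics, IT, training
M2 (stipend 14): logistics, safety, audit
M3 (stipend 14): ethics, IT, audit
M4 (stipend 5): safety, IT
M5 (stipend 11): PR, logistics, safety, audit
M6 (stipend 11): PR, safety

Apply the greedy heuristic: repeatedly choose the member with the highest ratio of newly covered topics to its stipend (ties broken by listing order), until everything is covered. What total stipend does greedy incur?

Pick 1: M1 adds 3 new (ethics, IT, training) at stipend 4 (ratio 3/4).
Pick 2: M5 adds 4 new (PR, logistics, safety, audit) at stipend 11 (ratio 4/11).
Greedy total stipend: 4 + 11 = 15.

15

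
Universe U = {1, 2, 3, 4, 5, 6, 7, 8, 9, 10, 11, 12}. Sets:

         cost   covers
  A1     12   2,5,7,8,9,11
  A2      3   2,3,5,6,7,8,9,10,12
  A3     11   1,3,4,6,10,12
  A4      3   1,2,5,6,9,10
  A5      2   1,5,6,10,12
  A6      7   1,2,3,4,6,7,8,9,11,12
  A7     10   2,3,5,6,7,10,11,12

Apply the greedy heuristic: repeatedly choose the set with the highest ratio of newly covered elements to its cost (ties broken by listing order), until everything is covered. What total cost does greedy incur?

12

Pick 1: A2 adds 9 new (2, 3, 5, 6, 7, 8, 9, 10, 12) at cost 3 (ratio 9/3).
Pick 2: A5 adds 1 new (1) at cost 2 (ratio 1/2).
Pick 3: A6 adds 2 new (4, 11) at cost 7 (ratio 2/7).
Greedy total cost: 3 + 2 + 7 = 12. (The true optimum is 9, so greedy overshoots here.)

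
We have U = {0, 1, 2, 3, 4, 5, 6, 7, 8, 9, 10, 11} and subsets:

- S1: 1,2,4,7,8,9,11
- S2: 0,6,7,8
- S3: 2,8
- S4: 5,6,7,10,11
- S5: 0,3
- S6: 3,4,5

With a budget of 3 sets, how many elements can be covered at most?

12

Choosing S1, S4, S5 covers {0, 1, 2, 3, 4, 5, 6, 7, 8, 9, 10, 11} — 12 elements.
That is all 12 elements.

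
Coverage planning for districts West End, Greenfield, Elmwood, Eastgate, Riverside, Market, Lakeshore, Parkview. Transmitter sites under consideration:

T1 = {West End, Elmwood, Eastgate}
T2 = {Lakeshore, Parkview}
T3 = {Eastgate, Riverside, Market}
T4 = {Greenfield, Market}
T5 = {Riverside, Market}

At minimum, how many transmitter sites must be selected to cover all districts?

T1, T2, T3, T4 together cover {West End, Greenfield, Elmwood, Eastgate, Riverside, Market, Lakeshore, Parkview} — every district.
No 3 of the 5 transmitter sites cover everything (all 10 triples fall short), so 4 is minimum.

4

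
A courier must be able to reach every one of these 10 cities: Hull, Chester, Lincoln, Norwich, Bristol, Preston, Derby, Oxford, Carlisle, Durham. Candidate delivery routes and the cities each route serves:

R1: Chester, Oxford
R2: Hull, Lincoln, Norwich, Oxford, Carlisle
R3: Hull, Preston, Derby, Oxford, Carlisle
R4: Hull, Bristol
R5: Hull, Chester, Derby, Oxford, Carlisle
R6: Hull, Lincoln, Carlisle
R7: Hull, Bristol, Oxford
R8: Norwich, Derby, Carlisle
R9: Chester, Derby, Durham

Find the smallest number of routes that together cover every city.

R2, R3, R4, R9 together cover {Hull, Chester, Lincoln, Norwich, Bristol, Preston, Derby, Oxford, Carlisle, Durham} — every city.
No 3 of the 9 routes cover everything (all 84 triples fall short), so 4 is minimum.

4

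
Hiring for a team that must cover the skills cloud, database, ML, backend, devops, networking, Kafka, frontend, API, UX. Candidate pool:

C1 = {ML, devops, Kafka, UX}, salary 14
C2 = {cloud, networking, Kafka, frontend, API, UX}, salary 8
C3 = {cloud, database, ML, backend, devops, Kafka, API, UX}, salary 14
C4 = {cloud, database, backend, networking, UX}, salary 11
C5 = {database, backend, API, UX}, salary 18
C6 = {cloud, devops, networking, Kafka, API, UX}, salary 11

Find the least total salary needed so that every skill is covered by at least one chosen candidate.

22

C2, C3 cover every skill at salary 8 + 14 = 22.
Any cover uses at least 2 candidates; among all covering selections none totals below 22.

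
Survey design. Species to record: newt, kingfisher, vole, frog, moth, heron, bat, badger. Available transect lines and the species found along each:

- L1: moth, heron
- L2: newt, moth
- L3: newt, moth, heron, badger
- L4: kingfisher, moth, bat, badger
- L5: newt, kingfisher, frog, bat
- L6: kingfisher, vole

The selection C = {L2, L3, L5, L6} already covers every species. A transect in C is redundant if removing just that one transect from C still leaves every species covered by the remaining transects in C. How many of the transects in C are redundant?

1

Drop L2: the rest still cover every species — redundant.
Drop L3: heron, badger uncovered — not redundant.
Drop L5: frog, bat uncovered — not redundant.
Drop L6: vole uncovered — not redundant.
1 redundant: L2.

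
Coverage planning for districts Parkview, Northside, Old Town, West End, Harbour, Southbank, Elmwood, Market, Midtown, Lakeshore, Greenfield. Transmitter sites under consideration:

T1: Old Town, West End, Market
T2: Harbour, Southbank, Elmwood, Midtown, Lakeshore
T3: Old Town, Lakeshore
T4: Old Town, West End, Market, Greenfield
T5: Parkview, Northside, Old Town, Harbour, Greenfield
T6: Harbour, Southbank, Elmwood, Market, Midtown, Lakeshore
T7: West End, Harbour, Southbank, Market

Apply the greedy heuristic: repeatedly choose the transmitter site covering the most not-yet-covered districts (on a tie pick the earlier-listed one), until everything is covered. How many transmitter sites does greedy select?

3

Pick 1: T6 covers 6 new districts (Harbour, Southbank, Elmwood, Market, Midtown, Lakeshore).
Pick 2: T5 covers 4 new districts (Parkview, Northside, Old Town, Greenfield).
Pick 3: T1 covers 1 new districts (West End).
Greedy uses 3 transmitter sites.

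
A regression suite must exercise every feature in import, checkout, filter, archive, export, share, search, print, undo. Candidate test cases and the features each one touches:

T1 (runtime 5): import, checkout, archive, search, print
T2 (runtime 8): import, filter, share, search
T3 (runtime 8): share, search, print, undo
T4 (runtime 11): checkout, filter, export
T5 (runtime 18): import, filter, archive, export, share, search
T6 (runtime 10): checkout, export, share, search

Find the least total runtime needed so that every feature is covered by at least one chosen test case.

T1, T3, T4 cover every feature at runtime 5 + 8 + 11 = 24.
Any cover uses at least 3 test cases; among all covering selections none totals below 24.
Greedy by coverage-per-runtime would pick T1, T2, T3, T6 for 31 — worse than the optimum 24.

24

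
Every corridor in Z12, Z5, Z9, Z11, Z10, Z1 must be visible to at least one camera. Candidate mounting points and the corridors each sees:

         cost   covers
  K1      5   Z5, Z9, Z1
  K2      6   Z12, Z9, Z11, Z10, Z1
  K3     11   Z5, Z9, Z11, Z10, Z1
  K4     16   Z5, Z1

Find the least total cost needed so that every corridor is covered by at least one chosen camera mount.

11

K1, K2 cover every corridor at cost 5 + 6 = 11.
Any cover uses at least 2 camera mounts; among all covering selections none totals below 11.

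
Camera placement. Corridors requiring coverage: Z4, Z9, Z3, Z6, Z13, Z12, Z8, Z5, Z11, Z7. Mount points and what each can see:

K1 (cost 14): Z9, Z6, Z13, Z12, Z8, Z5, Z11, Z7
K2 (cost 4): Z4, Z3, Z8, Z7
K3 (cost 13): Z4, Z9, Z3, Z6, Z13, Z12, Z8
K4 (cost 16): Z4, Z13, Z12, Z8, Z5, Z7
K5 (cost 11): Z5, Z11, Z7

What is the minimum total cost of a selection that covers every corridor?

18

K1, K2 cover every corridor at cost 14 + 4 = 18.
Any cover uses at least 2 camera mounts; among all covering selections none totals below 18.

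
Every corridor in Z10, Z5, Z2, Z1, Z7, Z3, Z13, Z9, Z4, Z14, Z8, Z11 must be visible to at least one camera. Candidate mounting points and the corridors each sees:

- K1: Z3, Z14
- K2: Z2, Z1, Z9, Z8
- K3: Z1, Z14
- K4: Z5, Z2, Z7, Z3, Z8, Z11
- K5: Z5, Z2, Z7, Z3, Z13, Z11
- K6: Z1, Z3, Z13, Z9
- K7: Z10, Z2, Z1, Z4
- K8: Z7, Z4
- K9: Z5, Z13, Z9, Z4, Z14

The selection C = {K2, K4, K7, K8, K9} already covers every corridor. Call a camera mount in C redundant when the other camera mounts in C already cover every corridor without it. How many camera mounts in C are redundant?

Drop K2: the rest still cover every corridor — redundant.
Drop K4: Z3, Z11 uncovered — not redundant.
Drop K7: Z10 uncovered — not redundant.
Drop K8: the rest still cover every corridor — redundant.
Drop K9: Z13, Z14 uncovered — not redundant.
2 redundant: K2, K8.

2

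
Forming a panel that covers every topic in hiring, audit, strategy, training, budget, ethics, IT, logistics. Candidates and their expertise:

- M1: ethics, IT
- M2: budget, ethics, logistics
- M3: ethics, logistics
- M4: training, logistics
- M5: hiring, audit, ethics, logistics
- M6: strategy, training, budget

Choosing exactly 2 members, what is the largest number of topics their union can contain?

Choosing M5, M6 covers {hiring, audit, strategy, training, budget, ethics, logistics} — 7 topics.
No choice of 2 members does better; here IT is left uncovered.

7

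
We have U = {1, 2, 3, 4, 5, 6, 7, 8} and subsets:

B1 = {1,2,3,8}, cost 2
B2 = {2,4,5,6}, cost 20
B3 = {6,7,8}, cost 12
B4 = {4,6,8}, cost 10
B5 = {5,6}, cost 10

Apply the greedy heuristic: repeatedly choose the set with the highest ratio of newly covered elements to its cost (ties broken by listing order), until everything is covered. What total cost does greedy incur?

34

Pick 1: B1 adds 4 new (1, 2, 3, 8) at cost 2 (ratio 4/2).
Pick 2: B4 adds 2 new (4, 6) at cost 10 (ratio 2/10).
Pick 3: B5 adds 1 new (5) at cost 10 (ratio 1/10).
Pick 4: B3 adds 1 new (7) at cost 12 (ratio 1/12).
Greedy total cost: 2 + 10 + 10 + 12 = 34.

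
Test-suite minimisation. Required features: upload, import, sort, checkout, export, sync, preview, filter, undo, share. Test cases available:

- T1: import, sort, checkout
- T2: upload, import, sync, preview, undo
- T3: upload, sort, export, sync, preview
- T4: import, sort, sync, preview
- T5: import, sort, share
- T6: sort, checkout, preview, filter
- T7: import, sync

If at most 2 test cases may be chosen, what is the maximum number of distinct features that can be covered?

Choosing T2, T6 covers {upload, import, sort, checkout, sync, preview, filter, undo} — 8 features.
No choice of 2 test cases does better; here export, share are left uncovered.

8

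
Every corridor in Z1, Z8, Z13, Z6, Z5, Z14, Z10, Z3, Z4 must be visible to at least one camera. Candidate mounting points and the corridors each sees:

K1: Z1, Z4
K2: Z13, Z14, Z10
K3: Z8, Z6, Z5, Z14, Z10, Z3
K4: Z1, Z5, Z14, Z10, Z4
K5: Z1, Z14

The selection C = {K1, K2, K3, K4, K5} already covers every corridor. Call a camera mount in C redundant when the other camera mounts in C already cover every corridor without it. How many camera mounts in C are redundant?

3

Drop K1: the rest still cover every corridor — redundant.
Drop K2: Z13 uncovered — not redundant.
Drop K3: Z8, Z6, Z3 uncovered — not redundant.
Drop K4: the rest still cover every corridor — redundant.
Drop K5: the rest still cover every corridor — redundant.
3 redundant: K1, K4, K5.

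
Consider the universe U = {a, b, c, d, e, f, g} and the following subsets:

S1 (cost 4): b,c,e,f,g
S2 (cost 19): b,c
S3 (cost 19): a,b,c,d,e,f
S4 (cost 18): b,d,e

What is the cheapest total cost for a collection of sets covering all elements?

S1, S3 cover every element at cost 4 + 19 = 23.
Any cover uses at least 2 sets; among all covering selections none totals below 23.

23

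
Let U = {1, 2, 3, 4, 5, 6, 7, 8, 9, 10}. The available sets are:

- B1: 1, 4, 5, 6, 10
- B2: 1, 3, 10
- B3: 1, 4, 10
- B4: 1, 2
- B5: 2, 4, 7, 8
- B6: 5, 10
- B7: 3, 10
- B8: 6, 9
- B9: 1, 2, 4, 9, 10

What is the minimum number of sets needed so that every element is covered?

B1, B2, B5, B8 together cover {1, 2, 3, 4, 5, 6, 7, 8, 9, 10} — every element.
No 3 of the 9 sets cover everything (all 84 triples fall short), so 4 is minimum.

4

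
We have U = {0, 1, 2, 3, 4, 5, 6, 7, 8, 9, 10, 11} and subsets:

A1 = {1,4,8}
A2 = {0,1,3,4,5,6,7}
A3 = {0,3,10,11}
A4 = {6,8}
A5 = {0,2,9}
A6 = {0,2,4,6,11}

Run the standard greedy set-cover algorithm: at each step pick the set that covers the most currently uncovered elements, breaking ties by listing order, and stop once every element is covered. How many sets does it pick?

4

Pick 1: A2 covers 7 new elements (0, 1, 3, 4, 5, 6, 7).
Pick 2: A3 covers 2 new elements (10, 11).
Pick 3: A5 covers 2 new elements (2, 9).
Pick 4: A1 covers 1 new elements (8).
Greedy uses 4 sets.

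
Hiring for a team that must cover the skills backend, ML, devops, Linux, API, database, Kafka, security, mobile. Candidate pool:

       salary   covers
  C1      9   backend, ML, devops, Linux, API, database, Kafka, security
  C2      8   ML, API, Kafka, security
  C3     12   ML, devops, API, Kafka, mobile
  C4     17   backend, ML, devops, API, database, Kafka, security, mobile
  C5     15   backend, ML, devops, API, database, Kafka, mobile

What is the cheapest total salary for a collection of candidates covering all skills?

21

C1, C3 cover every skill at salary 9 + 12 = 21.
Any cover uses at least 2 candidates; among all covering selections none totals below 21.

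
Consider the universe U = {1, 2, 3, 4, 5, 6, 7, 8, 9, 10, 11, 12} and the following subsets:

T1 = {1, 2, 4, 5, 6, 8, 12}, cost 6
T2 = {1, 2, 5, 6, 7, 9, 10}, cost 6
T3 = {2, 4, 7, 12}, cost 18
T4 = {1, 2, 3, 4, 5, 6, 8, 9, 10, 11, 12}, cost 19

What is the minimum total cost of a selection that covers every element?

25

T2, T4 cover every element at cost 6 + 19 = 25.
Any cover uses at least 2 sets; among all covering selections none totals below 25.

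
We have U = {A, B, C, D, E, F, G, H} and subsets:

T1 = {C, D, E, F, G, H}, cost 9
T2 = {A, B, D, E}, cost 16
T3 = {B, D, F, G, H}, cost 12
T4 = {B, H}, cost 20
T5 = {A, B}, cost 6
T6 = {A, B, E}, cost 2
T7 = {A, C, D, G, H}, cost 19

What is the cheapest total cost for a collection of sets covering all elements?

11

T1, T6 cover every element at cost 9 + 2 = 11.
Any cover uses at least 2 sets; among all covering selections none totals below 11.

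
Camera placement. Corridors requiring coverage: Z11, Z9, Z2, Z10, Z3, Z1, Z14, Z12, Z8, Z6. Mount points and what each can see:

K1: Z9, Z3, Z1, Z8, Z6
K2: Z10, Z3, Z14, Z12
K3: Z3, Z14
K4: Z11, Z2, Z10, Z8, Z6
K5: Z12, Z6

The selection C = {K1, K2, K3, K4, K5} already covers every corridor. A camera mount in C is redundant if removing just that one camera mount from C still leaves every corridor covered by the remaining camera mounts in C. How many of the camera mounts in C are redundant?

Drop K1: Z9, Z1 uncovered — not redundant.
Drop K2: the rest still cover every corridor — redundant.
Drop K3: the rest still cover every corridor — redundant.
Drop K4: Z11, Z2 uncovered — not redundant.
Drop K5: the rest still cover every corridor — redundant.
3 redundant: K2, K3, K5.

3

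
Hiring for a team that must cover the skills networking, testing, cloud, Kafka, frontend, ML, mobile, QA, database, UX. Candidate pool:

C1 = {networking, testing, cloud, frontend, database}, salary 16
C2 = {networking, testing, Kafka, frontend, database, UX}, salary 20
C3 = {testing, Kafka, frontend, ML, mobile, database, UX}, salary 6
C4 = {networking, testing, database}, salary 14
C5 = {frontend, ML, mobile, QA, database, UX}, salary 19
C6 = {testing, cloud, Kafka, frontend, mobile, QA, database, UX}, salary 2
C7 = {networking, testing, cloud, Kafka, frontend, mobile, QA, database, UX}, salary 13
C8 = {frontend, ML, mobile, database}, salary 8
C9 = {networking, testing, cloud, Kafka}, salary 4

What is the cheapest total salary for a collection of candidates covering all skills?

C3, C6, C9 cover every skill at salary 6 + 2 + 4 = 12.
Any cover uses at least 2 candidates; among all covering selections none totals below 12.

12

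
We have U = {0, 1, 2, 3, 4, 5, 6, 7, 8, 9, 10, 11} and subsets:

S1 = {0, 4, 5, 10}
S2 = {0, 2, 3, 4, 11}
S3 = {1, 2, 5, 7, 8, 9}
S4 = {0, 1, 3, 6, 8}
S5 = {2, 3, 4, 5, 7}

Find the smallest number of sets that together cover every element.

S1, S2, S3, S4 together cover {0, 1, 2, 3, 4, 5, 6, 7, 8, 9, 10, 11} — every element.
No 3 of the 5 sets cover everything (all 10 triples fall short), so 4 is minimum.

4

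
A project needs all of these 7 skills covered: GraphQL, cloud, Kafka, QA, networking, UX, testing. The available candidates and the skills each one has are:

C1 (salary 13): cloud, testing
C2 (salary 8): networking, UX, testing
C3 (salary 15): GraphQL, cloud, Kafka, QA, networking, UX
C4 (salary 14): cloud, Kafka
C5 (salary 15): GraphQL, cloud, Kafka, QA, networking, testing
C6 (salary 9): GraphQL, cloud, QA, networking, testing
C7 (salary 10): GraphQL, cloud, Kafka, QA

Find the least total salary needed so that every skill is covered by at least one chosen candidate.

18

C2, C7 cover every skill at salary 8 + 10 = 18.
Any cover uses at least 2 candidates; among all covering selections none totals below 18.
Greedy by coverage-per-salary would pick C6, C3 for 24 — worse than the optimum 18.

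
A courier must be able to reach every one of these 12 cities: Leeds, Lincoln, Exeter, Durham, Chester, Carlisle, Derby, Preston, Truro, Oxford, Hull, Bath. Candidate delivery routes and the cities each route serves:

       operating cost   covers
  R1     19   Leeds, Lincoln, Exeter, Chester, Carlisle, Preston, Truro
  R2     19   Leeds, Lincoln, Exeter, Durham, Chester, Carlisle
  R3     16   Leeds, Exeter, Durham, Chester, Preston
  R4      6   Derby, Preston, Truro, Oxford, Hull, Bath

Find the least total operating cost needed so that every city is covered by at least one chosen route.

25

R2, R4 cover every city at operating cost 19 + 6 = 25.
Any cover uses at least 2 routes; among all covering selections none totals below 25.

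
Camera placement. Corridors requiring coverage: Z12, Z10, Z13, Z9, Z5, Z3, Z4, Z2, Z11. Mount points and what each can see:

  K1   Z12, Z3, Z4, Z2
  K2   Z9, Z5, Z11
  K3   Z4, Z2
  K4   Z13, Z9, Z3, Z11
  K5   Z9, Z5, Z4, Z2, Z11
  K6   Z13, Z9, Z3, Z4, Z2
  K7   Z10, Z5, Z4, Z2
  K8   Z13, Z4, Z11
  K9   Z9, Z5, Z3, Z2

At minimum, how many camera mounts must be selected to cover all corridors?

K1, K4, K7 together cover {Z12, Z10, Z13, Z9, Z5, Z3, Z4, Z2, Z11} — every corridor.
No 2 of the 9 camera mounts cover everything (all 36 pairs fall short), so 3 is minimum.

3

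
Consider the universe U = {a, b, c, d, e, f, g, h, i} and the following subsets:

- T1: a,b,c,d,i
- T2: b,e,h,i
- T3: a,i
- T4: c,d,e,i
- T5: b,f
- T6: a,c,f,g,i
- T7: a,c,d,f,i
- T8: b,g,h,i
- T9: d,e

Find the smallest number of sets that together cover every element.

3

T1, T2, T6 together cover {a, b, c, d, e, f, g, h, i} — every element.
No 2 of the 9 sets cover everything (all 36 pairs fall short), so 3 is minimum.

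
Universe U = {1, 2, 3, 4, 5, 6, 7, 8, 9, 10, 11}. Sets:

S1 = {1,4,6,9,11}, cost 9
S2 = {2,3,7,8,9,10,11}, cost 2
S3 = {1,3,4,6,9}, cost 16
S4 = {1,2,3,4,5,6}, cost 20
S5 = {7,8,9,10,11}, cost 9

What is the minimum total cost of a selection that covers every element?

22

S2, S4 cover every element at cost 2 + 20 = 22.
Any cover uses at least 2 sets; among all covering selections none totals below 22.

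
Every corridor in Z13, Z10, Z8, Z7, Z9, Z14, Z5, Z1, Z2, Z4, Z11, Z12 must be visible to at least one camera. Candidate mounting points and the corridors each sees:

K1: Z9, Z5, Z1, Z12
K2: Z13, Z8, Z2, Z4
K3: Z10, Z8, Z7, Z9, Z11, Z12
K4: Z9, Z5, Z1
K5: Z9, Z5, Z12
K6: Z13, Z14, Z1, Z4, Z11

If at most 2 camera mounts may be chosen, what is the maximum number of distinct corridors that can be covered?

Choosing K3, K6 covers {Z13, Z10, Z8, Z7, Z9, Z14, Z1, Z4, Z11, Z12} — 10 corridors.
No choice of 2 camera mounts does better; here Z5, Z2 are left uncovered.

10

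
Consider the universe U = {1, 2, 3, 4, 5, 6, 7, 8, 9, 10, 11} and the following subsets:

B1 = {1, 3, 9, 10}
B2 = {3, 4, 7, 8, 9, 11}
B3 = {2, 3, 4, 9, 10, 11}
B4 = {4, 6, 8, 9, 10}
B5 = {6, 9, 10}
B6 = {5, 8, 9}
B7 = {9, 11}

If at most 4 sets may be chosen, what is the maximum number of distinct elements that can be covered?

Choosing B1, B2, B3, B4 covers {1, 2, 3, 4, 6, 7, 8, 9, 10, 11} — 10 elements.
No choice of 4 sets does better; here 5 is left uncovered.

10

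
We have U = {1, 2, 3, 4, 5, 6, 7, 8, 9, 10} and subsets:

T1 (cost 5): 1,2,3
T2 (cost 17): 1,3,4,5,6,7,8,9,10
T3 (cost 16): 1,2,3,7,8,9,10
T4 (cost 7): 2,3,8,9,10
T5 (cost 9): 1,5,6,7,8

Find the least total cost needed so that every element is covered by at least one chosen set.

22

T1, T2 cover every element at cost 5 + 17 = 22.
Any cover uses at least 2 sets; among all covering selections none totals below 22.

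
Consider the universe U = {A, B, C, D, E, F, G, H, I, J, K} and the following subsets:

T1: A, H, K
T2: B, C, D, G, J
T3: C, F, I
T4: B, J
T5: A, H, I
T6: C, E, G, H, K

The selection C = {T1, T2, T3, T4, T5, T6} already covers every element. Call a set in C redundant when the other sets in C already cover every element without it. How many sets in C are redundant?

Drop T1: the rest still cover every element — redundant.
Drop T2: D uncovered — not redundant.
Drop T3: F uncovered — not redundant.
Drop T4: the rest still cover every element — redundant.
Drop T5: the rest still cover every element — redundant.
Drop T6: E uncovered — not redundant.
3 redundant: T1, T4, T5.

3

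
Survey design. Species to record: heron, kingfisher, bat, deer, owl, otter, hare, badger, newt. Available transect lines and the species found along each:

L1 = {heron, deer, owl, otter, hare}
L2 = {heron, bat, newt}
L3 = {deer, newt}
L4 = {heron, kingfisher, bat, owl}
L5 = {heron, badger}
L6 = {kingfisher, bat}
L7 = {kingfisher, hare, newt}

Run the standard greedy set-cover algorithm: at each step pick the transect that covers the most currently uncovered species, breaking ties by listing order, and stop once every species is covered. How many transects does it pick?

4

Pick 1: L1 covers 5 new species (heron, deer, owl, otter, hare).
Pick 2: L2 covers 2 new species (bat, newt).
Pick 3: L4 covers 1 new species (kingfisher).
Pick 4: L5 covers 1 new species (badger).
Greedy uses 4 transects.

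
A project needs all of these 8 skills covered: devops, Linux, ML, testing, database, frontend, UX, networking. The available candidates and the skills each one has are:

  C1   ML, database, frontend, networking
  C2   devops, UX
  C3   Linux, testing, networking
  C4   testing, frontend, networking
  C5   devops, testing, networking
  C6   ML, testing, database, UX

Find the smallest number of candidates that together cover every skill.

3

C1, C2, C3 together cover {devops, Linux, ML, testing, database, frontend, UX, networking} — every skill.
No 2 of the 6 candidates cover everything (all 15 pairs fall short), so 3 is minimum.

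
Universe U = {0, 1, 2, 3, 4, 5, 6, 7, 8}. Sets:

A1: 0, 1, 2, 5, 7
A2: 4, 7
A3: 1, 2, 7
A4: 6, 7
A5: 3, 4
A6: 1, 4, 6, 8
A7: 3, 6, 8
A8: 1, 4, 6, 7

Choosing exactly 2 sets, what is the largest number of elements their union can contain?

8

Choosing A1, A6 covers {0, 1, 2, 4, 5, 6, 7, 8} — 8 elements.
No choice of 2 sets does better; here 3 is left uncovered.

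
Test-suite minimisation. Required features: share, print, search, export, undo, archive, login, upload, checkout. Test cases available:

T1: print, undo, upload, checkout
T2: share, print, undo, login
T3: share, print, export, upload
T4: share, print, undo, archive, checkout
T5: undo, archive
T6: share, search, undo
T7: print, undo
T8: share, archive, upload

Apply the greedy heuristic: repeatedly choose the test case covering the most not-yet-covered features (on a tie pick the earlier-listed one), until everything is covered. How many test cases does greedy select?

Pick 1: T4 covers 5 new features (share, print, undo, archive, checkout).
Pick 2: T3 covers 2 new features (export, upload).
Pick 3: T2 covers 1 new features (login).
Pick 4: T6 covers 1 new features (search).
Greedy uses 4 test cases.

4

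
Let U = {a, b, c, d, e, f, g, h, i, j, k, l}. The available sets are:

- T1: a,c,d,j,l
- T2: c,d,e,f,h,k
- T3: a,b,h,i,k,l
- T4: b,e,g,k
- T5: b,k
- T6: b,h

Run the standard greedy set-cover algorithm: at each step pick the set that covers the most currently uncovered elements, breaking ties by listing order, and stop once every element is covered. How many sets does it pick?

4

Pick 1: T2 covers 6 new elements (c, d, e, f, h, k).
Pick 2: T3 covers 4 new elements (a, b, i, l).
Pick 3: T1 covers 1 new elements (j).
Pick 4: T4 covers 1 new elements (g).
Greedy uses 4 sets.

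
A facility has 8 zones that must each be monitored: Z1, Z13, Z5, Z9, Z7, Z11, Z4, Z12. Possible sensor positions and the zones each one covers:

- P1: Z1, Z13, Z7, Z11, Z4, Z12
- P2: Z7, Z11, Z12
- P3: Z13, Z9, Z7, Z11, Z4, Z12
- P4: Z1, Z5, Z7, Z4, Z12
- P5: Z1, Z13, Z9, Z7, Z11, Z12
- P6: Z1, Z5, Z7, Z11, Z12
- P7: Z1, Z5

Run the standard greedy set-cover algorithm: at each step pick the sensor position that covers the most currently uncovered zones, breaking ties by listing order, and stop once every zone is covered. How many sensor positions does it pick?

Pick 1: P1 covers 6 new zones (Z1, Z13, Z7, Z11, Z4, Z12).
Pick 2: P3 covers 1 new zones (Z9).
Pick 3: P4 covers 1 new zones (Z5).
Greedy uses 3 sensor positions. (The true minimum is 2.)

3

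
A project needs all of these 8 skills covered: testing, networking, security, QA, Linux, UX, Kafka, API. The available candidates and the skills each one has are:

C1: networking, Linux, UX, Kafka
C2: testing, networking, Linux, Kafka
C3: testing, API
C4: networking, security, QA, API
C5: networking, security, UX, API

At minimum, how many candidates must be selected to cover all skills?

3

C1, C2, C4 together cover {testing, networking, security, QA, Linux, UX, Kafka, API} — every skill.
No 2 of the 5 candidates cover everything (all 10 pairs fall short), so 3 is minimum.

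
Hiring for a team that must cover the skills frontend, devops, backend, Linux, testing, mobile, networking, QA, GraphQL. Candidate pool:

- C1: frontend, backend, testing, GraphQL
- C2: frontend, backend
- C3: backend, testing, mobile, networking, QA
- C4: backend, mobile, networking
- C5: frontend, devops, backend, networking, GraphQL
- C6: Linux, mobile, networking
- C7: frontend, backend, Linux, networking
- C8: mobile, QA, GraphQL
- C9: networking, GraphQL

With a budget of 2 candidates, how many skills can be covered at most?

8

Choosing C3, C5 covers {frontend, devops, backend, testing, mobile, networking, QA, GraphQL} — 8 skills.
No choice of 2 candidates does better; here Linux is left uncovered.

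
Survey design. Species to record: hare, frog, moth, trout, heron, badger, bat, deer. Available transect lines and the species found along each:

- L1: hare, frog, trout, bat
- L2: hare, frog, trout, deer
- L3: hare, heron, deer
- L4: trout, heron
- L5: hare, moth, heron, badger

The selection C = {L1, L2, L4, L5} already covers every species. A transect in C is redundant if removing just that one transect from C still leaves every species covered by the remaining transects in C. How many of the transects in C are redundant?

1

Drop L1: bat uncovered — not redundant.
Drop L2: deer uncovered — not redundant.
Drop L4: the rest still cover every species — redundant.
Drop L5: moth, badger uncovered — not redundant.
1 redundant: L4.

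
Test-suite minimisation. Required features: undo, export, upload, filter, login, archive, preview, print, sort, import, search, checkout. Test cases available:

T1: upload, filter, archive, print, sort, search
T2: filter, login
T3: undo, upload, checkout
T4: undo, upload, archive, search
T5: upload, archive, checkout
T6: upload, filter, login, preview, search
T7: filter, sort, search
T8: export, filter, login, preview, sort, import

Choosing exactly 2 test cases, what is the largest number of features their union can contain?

Choosing T1, T8 covers {export, upload, filter, login, archive, preview, print, sort, import, search} — 10 features.
No choice of 2 test cases does better; here undo, checkout are left uncovered.

10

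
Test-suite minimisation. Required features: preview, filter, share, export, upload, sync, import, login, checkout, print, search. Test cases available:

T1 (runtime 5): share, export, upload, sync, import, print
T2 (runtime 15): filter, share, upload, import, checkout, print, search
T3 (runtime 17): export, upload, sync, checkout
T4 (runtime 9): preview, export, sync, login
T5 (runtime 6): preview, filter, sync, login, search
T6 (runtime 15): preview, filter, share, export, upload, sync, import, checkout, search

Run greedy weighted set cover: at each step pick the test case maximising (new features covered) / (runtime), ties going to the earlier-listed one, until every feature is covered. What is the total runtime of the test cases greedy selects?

Pick 1: T1 adds 6 new (share, export, upload, sync, import, print) at runtime 5 (ratio 6/5).
Pick 2: T5 adds 4 new (preview, filter, login, search) at runtime 6 (ratio 4/6).
Pick 3: T2 adds 1 new (checkout) at runtime 15 (ratio 1/15).
Greedy total runtime: 5 + 6 + 15 = 26. (The true optimum is 24, so greedy overshoots here.)

26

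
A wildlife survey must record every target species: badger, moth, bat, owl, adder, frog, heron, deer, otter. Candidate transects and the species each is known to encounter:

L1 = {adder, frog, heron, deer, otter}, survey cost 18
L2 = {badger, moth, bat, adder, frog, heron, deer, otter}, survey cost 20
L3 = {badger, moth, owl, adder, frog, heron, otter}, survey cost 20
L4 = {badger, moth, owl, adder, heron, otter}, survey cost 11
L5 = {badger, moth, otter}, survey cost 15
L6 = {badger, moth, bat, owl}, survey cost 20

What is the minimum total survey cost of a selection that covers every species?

31

L2, L4 cover every species at survey cost 20 + 11 = 31.
Any cover uses at least 2 transects; among all covering selections none totals below 31.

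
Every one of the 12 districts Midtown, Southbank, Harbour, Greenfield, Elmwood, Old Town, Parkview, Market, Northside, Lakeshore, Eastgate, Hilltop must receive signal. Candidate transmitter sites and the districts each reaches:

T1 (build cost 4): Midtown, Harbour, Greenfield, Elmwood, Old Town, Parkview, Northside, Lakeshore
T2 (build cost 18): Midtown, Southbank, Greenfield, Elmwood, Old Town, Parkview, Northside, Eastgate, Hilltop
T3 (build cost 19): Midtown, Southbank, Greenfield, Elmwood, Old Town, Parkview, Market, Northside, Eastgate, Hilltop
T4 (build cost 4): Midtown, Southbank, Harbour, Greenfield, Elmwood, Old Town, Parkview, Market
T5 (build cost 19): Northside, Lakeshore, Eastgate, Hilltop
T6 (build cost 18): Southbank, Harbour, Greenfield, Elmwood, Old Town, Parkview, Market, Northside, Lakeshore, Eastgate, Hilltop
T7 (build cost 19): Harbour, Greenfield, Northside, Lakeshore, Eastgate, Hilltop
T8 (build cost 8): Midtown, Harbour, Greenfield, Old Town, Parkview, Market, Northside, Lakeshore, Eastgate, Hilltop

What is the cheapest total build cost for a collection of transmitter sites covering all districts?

12

T4, T8 cover every district at build cost 4 + 8 = 12.
Any cover uses at least 2 transmitter sites; among all covering selections none totals below 12.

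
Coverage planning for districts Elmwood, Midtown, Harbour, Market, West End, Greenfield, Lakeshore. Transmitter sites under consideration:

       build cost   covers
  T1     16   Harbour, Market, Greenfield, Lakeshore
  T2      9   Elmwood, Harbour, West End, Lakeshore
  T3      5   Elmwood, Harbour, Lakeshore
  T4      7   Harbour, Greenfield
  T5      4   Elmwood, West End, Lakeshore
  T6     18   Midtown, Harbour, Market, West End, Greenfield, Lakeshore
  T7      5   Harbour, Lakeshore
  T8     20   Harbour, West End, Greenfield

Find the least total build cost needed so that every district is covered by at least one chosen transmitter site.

22

T5, T6 cover every district at build cost 4 + 18 = 22.
Any cover uses at least 2 transmitter sites; among all covering selections none totals below 22.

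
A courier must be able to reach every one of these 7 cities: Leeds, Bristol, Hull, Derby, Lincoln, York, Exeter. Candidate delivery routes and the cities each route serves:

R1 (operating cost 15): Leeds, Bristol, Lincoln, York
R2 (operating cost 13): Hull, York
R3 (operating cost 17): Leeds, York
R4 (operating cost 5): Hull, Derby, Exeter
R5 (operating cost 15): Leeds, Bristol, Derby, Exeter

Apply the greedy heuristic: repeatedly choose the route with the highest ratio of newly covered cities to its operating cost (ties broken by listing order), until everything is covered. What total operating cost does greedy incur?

Pick 1: R4 adds 3 new (Hull, Derby, Exeter) at operating cost 5 (ratio 3/5).
Pick 2: R1 adds 4 new (Leeds, Bristol, Lincoln, York) at operating cost 15 (ratio 4/15).
Greedy total operating cost: 5 + 15 = 20.

20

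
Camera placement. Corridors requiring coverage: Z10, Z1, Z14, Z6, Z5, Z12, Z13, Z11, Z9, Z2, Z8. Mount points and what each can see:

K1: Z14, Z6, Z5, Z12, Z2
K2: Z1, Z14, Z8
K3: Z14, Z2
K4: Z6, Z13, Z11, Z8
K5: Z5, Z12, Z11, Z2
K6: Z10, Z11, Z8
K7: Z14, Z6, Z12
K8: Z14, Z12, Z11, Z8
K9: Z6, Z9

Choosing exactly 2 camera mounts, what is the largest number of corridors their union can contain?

8

Choosing K1, K4 covers {Z14, Z6, Z5, Z12, Z13, Z11, Z2, Z8} — 8 corridors.
No choice of 2 camera mounts does better; here Z10, Z1, Z9 are left uncovered.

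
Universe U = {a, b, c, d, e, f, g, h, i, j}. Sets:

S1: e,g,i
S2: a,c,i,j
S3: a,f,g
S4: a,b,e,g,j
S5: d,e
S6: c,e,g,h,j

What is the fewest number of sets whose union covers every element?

S1, S3, S4, S5, S6 together cover {a, b, c, d, e, f, g, h, i, j} — every element.
No 4 of the 6 sets cover everything (all 15 size-4 selections fall short), so 5 is minimum.

5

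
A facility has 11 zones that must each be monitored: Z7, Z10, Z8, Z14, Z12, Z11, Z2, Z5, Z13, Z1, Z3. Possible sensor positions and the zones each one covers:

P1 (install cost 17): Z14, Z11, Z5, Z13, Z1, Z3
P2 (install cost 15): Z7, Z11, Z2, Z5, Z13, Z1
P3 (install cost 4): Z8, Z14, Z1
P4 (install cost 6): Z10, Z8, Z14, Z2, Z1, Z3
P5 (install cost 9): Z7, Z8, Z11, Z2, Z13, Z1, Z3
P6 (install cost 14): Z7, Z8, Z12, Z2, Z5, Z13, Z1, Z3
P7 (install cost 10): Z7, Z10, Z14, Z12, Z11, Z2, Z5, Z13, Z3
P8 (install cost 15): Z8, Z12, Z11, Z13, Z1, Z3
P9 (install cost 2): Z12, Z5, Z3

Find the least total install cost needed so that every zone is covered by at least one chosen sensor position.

P3, P7 cover every zone at install cost 4 + 10 = 14.
Any cover uses at least 2 sensor positions; among all covering selections none totals below 14.
Greedy by coverage-per-install cost would pick P9, P4, P5 for 17 — worse than the optimum 14.

14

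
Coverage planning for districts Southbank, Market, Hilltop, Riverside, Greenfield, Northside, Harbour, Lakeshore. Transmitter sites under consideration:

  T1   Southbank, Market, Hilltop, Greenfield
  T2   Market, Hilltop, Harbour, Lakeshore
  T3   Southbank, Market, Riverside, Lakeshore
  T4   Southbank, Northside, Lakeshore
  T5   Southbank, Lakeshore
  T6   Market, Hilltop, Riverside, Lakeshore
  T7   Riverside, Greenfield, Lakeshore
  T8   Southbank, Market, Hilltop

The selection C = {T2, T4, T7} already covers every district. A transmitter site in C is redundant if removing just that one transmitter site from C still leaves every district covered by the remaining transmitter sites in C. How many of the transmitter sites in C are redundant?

0

Drop T2: Market, Hilltop, Harbour uncovered — not redundant.
Drop T4: Southbank, Northside uncovered — not redundant.
Drop T7: Riverside, Greenfield uncovered — not redundant.
None of the transmitter sites in C is redundant.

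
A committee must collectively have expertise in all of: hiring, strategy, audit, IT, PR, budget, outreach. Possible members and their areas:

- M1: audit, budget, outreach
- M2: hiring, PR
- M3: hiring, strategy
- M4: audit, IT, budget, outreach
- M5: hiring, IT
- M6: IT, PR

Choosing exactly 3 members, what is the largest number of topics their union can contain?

Choosing M1, M3, M6 covers {hiring, strategy, audit, IT, PR, budget, outreach} — 7 topics.
That is all 7 topics.

7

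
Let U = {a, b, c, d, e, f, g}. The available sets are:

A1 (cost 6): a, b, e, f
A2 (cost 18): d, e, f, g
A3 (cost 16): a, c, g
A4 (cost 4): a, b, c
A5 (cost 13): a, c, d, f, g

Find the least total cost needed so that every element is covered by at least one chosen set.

19

A1, A5 cover every element at cost 6 + 13 = 19.
Any cover uses at least 2 sets; among all covering selections none totals below 19.
Greedy by coverage-per-cost would pick A4, A1, A5 for 23 — worse than the optimum 19.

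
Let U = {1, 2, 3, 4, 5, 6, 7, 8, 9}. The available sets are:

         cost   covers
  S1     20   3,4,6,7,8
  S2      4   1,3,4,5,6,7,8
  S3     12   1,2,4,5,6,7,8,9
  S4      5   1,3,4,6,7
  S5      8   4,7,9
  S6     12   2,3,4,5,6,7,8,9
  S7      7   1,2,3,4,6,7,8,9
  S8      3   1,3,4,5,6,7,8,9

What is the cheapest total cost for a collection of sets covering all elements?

10

S7, S8 cover every element at cost 7 + 3 = 10.
Any cover uses at least 2 sets; among all covering selections none totals below 10.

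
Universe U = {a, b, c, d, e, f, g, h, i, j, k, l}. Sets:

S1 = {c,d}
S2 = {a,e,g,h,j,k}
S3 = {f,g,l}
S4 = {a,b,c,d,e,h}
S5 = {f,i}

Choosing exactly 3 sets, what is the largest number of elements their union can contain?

11

Choosing S2, S3, S4 covers {a, b, c, d, e, f, g, h, j, k, l} — 11 elements.
No choice of 3 sets does better; here i is left uncovered.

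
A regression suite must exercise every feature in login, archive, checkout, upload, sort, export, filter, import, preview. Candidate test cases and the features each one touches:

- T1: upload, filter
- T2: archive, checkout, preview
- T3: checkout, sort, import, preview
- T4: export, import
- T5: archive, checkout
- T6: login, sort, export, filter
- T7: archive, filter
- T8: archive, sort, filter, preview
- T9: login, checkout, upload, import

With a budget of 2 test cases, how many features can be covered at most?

Choosing T8, T9 covers {login, archive, checkout, upload, sort, filter, import, preview} — 8 features.
No choice of 2 test cases does better; here export is left uncovered.

8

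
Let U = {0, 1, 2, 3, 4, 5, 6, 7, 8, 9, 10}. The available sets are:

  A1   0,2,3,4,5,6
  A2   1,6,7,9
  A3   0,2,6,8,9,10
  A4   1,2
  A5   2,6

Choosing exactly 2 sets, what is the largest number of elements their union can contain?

Choosing A1, A2 covers {0, 1, 2, 3, 4, 5, 6, 7, 9} — 9 elements.
No choice of 2 sets does better; here 8, 10 are left uncovered.

9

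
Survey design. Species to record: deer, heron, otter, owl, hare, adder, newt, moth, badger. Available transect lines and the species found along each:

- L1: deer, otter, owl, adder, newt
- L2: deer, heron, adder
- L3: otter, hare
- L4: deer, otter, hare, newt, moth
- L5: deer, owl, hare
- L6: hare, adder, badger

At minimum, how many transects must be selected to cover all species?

L1, L2, L4, L6 together cover {deer, heron, otter, owl, hare, adder, newt, moth, badger} — every species.
No 3 of the 6 transects cover everything (all 20 triples fall short), so 4 is minimum.

4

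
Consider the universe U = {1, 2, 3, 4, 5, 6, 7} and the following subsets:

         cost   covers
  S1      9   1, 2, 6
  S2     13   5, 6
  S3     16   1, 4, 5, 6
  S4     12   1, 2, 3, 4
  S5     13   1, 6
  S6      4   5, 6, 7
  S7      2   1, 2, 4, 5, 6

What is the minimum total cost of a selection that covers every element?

16

S4, S6 cover every element at cost 12 + 4 = 16.
Any cover uses at least 2 sets; among all covering selections none totals below 16.
Greedy by coverage-per-cost would pick S7, S6, S4 for 18 — worse than the optimum 16.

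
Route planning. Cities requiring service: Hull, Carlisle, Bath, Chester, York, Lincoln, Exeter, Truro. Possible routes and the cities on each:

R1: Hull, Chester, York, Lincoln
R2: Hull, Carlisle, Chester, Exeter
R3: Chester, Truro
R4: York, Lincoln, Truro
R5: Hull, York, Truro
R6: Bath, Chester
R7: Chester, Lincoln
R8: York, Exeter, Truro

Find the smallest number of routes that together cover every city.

3

R2, R4, R6 together cover {Hull, Carlisle, Bath, Chester, York, Lincoln, Exeter, Truro} — every city.
No 2 of the 8 routes cover everything (all 28 pairs fall short), so 3 is minimum.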